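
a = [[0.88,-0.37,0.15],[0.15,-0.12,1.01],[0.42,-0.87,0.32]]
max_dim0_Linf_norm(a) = 1.01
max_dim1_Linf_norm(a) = 1.01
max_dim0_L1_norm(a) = 1.48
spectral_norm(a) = 1.44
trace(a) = 1.08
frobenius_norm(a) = 1.74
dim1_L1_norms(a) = [1.4, 1.28, 1.61]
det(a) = 0.59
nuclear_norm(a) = 2.77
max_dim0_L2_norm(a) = 1.07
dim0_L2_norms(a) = [0.99, 0.95, 1.07]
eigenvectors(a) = [[(-0.92+0j),(-0.2-0.12j),-0.20+0.12j], [(-0.35+0j),-0.74+0.00j,-0.74-0.00j], [(-0.17+0j),(-0.17-0.61j),-0.17+0.61j]]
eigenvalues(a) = [(0.77+0j), (0.16+0.86j), (0.16-0.86j)]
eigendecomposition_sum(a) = [[0.88-0.00j, -0.20+0.00j, -0.17+0.00j], [0.34-0.00j, (-0.08+0j), -0.06+0.00j], [0.17-0.00j, -0.04+0.00j, (-0.03+0j)]] + [[-0.06j, -0.08+0.13j, (0.16+0.07j)], [-0.09-0.18j, (-0.02+0.49j), (0.54-0.06j)], [(0.13-0.12j), (-0.42+0.1j), 0.18+0.43j]] + [[0.06j, -0.08-0.13j, 0.16-0.07j], [(-0.09+0.18j), -0.02-0.49j, 0.54+0.06j], [0.13+0.12j, (-0.42-0.1j), (0.18-0.43j)]]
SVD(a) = [[-0.57,0.46,-0.68], [-0.50,-0.85,-0.16], [-0.65,0.25,0.72]] @ diag([1.4367880560936286, 0.85653836805797, 0.47799801873154474]) @ [[-0.59, 0.58, -0.56], [0.45, -0.34, -0.83], [-0.67, -0.74, -0.06]]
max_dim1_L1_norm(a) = 1.61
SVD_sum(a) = [[0.49, -0.48, 0.46], [0.43, -0.42, 0.4], [0.55, -0.54, 0.52]] + [[0.18, -0.13, -0.33],[-0.33, 0.25, 0.60],[0.10, -0.07, -0.18]] + [[0.22, 0.24, 0.02], [0.05, 0.06, 0.00], [-0.23, -0.25, -0.02]]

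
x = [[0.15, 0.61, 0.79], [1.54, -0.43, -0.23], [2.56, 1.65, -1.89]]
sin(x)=[[0.33,0.70,0.16], [0.80,-0.63,0.28], [1.27,0.56,-0.5]]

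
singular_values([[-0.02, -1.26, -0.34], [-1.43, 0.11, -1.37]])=[2.0, 1.28]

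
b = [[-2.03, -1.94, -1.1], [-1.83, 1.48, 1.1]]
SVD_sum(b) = [[-1.71, -2.12, -1.24], [0.26, 0.32, 0.19]] + [[-0.32, 0.18, 0.14], [-2.09, 1.16, 0.91]]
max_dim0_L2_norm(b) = 2.73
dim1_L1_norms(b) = [5.07, 4.41]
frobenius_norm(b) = 3.98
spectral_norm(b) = 3.02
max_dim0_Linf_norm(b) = 2.03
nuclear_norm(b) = 5.61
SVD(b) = [[-0.99, 0.15], [0.15, 0.99]] @ diag([3.0249597285319245, 2.587164208309953]) @ [[0.57, 0.71, 0.41],  [-0.82, 0.45, 0.36]]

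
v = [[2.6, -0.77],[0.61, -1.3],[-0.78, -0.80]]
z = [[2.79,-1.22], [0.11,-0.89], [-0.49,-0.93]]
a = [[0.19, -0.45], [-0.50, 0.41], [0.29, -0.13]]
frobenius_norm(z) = 3.34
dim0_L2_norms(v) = [2.78, 1.71]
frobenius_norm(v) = 3.27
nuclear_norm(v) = 4.37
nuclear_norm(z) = 4.38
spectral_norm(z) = 3.08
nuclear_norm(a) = 1.07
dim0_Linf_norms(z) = [2.79, 1.22]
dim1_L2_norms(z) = [3.05, 0.9, 1.05]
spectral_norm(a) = 0.84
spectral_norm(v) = 2.93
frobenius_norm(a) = 0.87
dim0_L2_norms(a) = [0.61, 0.62]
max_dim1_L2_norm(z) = 3.05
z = a + v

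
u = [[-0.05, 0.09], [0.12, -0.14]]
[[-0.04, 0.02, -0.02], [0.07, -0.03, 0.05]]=u @ [[0.20, 0.10, 0.23], [-0.30, 0.32, -0.15]]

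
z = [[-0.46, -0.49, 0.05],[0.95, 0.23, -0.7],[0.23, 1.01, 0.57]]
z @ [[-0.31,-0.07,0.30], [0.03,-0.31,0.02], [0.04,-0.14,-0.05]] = [[0.13, 0.18, -0.15], [-0.32, -0.04, 0.32], [-0.02, -0.41, 0.06]]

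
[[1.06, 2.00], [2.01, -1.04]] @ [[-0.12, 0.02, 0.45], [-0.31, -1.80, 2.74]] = [[-0.75,-3.58,5.96], [0.08,1.91,-1.95]]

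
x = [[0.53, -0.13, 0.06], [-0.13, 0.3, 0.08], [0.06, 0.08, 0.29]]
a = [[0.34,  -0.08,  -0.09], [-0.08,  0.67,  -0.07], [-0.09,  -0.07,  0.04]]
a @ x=[[0.19, -0.08, -0.01], [-0.13, 0.21, 0.03], [-0.04, -0.01, 0.00]]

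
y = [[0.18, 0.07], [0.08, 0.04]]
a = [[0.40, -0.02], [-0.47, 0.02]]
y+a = [[0.58, 0.05], [-0.39, 0.06]]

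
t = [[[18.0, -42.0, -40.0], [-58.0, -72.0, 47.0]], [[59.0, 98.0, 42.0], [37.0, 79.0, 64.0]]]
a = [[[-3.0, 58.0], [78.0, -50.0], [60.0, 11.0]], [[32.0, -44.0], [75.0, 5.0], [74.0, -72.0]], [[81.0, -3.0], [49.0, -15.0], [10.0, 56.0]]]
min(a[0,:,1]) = -50.0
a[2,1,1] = -15.0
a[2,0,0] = 81.0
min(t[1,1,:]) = 37.0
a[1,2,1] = -72.0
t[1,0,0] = 59.0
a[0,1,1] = -50.0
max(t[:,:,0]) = 59.0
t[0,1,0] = -58.0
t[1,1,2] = 64.0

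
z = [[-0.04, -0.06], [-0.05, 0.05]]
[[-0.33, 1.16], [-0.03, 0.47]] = z@[[3.56, -17.20], [3.06, -7.83]]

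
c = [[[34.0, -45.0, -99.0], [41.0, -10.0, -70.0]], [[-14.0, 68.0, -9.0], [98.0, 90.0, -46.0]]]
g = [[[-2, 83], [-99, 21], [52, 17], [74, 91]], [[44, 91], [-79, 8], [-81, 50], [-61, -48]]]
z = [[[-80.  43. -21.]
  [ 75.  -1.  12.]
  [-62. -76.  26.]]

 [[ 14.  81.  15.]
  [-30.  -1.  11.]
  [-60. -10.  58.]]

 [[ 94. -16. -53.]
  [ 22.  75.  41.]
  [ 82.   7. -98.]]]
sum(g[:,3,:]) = 56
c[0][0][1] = -45.0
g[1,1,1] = 8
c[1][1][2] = -46.0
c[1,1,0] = 98.0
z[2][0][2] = -53.0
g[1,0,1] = 91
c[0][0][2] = -99.0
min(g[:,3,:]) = -61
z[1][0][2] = 15.0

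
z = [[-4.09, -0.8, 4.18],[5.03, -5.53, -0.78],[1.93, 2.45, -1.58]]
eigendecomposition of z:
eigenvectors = [[(-0.11+0.47j), (-0.11-0.47j), 0.56+0.00j],  [(0.8+0j), (0.8-0j), (0.34+0j)],  [-0.16-0.32j, (-0.16+0.32j), (0.75+0j)]]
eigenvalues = [(-6.1+3.26j), (-6.1-3.26j), (0.99+0j)]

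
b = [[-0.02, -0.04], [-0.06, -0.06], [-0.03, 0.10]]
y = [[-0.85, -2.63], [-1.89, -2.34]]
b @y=[[0.09,0.15], [0.16,0.3], [-0.16,-0.16]]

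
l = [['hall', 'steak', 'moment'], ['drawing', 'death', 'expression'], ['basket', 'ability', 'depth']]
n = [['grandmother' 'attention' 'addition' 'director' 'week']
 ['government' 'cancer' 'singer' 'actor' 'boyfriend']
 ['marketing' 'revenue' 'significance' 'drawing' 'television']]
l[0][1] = 'steak'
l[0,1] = 'steak'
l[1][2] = 'expression'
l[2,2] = 'depth'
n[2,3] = 'drawing'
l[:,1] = ['steak', 'death', 'ability']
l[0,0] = 'hall'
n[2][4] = 'television'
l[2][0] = 'basket'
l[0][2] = 'moment'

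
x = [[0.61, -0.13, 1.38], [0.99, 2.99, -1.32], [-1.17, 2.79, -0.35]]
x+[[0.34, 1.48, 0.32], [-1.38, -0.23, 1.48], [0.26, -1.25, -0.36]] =[[0.95,1.35,1.70], [-0.39,2.76,0.16], [-0.91,1.54,-0.71]]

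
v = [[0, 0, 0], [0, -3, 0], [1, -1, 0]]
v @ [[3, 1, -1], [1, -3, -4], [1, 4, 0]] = [[0, 0, 0], [-3, 9, 12], [2, 4, 3]]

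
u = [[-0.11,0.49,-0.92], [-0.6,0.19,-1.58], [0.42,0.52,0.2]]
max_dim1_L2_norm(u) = 1.7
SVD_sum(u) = [[-0.31, 0.17, -0.91], [-0.53, 0.3, -1.58], [0.07, -0.04, 0.21]] + [[0.2, 0.32, -0.01],[-0.07, -0.11, 0.00],[0.35, 0.56, -0.01]] + [[-0.0, 0.00, 0.00], [0.0, -0.00, -0.00], [0.0, -0.00, -0.00]]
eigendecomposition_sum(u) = [[(-0+0j),0.00-0.00j,0.00-0.00j], [-0j,-0.00+0.00j,-0.00+0.00j], [0.00-0.00j,(-0+0j),(-0+0j)]] + [[(-0.05+0.27j), (0.24+0.21j), -0.46+0.30j],[(-0.3+0.26j), (0.1+0.45j), (-0.79-0.06j)],[0.21+0.14j, 0.26-0.14j, 0.10+0.49j]] + [[-0.05-0.27j, (0.24-0.21j), -0.46-0.30j], [(-0.3-0.26j), 0.10-0.45j, (-0.79+0.06j)], [(0.21-0.14j), 0.26+0.14j, (0.1-0.49j)]]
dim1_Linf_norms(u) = [0.92, 1.58, 0.52]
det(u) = -0.00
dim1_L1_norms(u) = [1.52, 2.37, 1.14]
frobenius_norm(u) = 2.12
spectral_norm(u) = 1.97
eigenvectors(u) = [[(-0.79+0j), 0.40-0.31j, (0.4+0.31j)],[(0.5+0j), 0.73+0.00j, (0.73-0j)],[0.36+0.00j, -0.13-0.44j, -0.13+0.44j]]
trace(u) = 0.28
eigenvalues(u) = [(-0+0j), (0.14+1.22j), (0.14-1.22j)]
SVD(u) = [[-0.50,0.49,-0.72], [-0.86,-0.17,0.48], [0.12,0.86,0.5]] @ diag([1.9713794924450565, 0.7691312001992289, 0.00030601824279489435]) @ [[0.31, -0.18, 0.93], [0.53, 0.85, -0.02], [0.79, -0.5, -0.36]]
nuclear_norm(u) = 2.74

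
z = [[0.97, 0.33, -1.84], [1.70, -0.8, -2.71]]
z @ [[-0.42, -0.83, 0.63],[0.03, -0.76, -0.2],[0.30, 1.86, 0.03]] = [[-0.95,  -4.48,  0.49], [-1.55,  -5.84,  1.15]]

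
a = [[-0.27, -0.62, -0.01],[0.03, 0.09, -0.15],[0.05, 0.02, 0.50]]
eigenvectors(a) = [[0.24,  0.99,  0.92], [-0.31,  -0.15,  -0.38], [0.92,  -0.07,  -0.08]]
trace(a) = 0.32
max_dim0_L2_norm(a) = 0.63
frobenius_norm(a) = 0.86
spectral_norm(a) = 0.68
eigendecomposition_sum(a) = [[0.01, -0.01, 0.13],  [-0.01, 0.01, -0.17],  [0.03, -0.02, 0.49]] + [[-0.29, -0.66, -0.15],[0.04, 0.10, 0.02],[0.02, 0.05, 0.01]] + [[0.01, 0.04, 0.01], [-0.00, -0.02, -0.01], [-0.0, -0.0, -0.0]]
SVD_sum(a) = [[-0.27, -0.62, -0.04], [0.03, 0.08, 0.01], [0.03, 0.06, 0.0]] + [[0.0,-0.00,0.03], [-0.01,0.01,-0.15], [0.02,-0.04,0.5]] + [[0.00, -0.00, -0.00], [0.00, -0.00, -0.0], [0.0, -0.0, -0.0]]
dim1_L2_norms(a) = [0.68, 0.18, 0.5]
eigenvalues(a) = [0.51, -0.17, -0.01]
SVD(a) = [[-0.99, 0.06, 0.15], [0.12, -0.30, 0.95], [0.10, 0.95, 0.29]] @ diag([0.6844026797343186, 0.5228620308939386, 0.002875521161408558]) @ [[0.40, 0.91, 0.06], [0.04, -0.08, 1.00], [0.91, -0.4, -0.07]]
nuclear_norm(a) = 1.21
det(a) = 0.00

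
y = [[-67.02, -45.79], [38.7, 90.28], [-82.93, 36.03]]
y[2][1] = 36.03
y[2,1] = 36.03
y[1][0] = 38.7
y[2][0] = -82.93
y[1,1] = 90.28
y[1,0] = 38.7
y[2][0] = -82.93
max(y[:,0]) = 38.7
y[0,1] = -45.79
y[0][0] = -67.02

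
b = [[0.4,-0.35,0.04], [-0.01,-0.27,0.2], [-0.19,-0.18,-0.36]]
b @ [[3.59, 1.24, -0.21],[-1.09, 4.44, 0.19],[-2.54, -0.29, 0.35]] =[[1.72, -1.07, -0.14], [-0.25, -1.27, 0.02], [0.43, -0.93, -0.12]]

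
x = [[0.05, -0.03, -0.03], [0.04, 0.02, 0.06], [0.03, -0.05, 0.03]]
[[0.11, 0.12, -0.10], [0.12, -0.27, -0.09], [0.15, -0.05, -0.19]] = x @ [[2.07, -0.62, -1.43], [-1.20, -1.54, 2.13], [0.94, -3.55, -1.19]]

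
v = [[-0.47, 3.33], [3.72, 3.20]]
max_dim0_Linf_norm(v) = 3.72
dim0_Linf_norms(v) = [3.72, 3.33]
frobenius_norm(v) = 5.95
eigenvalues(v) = [-2.6, 5.33]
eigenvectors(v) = [[-0.84, -0.50], [0.54, -0.87]]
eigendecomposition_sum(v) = [[-1.90,  1.09], [1.22,  -0.7]] + [[1.43, 2.24], [2.5, 3.9]]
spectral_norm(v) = 5.35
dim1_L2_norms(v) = [3.36, 4.91]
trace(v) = 2.73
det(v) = -13.89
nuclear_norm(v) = 7.95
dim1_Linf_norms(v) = [3.33, 3.72]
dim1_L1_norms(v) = [3.8, 6.92]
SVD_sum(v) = [[1.41,2.00],[2.75,3.89]] + [[-1.88, 1.33], [0.97, -0.69]]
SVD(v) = [[0.46, 0.89], [0.89, -0.46]] @ diag([5.352880115553416, 2.5951636689258817]) @ [[0.58, 0.82], [-0.82, 0.58]]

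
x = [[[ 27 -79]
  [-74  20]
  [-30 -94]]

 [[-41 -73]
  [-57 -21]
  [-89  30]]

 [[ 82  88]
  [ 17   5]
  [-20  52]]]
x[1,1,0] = -57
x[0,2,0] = -30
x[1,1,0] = -57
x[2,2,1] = 52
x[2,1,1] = 5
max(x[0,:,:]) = 27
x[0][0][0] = 27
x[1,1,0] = -57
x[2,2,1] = 52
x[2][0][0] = 82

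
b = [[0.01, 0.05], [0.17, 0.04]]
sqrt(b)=[[0.14+0.15j, 0.09-0.07j], [(0.31-0.24j), 0.20+0.11j]]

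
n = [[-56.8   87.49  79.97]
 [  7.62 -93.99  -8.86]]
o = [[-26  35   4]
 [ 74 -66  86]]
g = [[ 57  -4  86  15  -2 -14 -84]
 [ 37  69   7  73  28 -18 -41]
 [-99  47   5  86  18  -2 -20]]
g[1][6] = -41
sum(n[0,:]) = 110.66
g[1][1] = 69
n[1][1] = -93.99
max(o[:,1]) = 35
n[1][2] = -8.86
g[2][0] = -99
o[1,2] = 86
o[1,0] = 74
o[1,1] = -66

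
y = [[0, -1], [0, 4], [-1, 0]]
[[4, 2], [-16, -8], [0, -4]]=y @ [[0, 4], [-4, -2]]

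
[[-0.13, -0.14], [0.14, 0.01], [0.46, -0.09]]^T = [[-0.13,0.14,0.46], [-0.14,0.01,-0.09]]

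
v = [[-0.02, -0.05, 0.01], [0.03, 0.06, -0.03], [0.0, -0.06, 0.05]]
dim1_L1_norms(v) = [0.08, 0.12, 0.11]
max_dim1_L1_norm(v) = 0.12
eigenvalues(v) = [(0.09+0j), 0.02j, -0.02j]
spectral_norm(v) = 0.12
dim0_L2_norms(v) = [0.04, 0.1, 0.06]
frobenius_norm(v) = 0.12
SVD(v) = [[-0.45, 0.53, -0.72], [0.62, -0.39, -0.68], [-0.64, -0.75, -0.16]] @ diag([0.1160551177827486, 0.03075247908514074, 0.009246332600028133]) @ [[0.24, 0.85, -0.48], [-0.73, -0.17, -0.66], [-0.64, 0.51, 0.58]]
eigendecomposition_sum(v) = [[(-0.01-0j), -0.03-0.00j, (0.02+0j)], [0.01+0.00j, (0.05+0j), (-0.03+0j)], [(-0.02-0j), (-0.07-0j), 0.05+0.00j]] + [[-0.01+0.01j, -0.01+0.00j, (-0-0j)], [(0.01-0j), 0.01+0.00j, 0j], [0.01+0.00j, (0.01+0.01j), (-0+0j)]] + [[(-0.01-0.01j),(-0.01-0j),-0.00+0.00j], [0.01+0.00j,(0.01-0j),-0j], [(0.01-0j),0.01-0.01j,-0.00-0.00j]]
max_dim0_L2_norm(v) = 0.1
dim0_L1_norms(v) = [0.05, 0.17, 0.09]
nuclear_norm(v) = 0.16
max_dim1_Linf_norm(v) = 0.06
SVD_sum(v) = [[-0.01, -0.04, 0.02],  [0.02, 0.06, -0.03],  [-0.02, -0.06, 0.04]] + [[-0.01, -0.0, -0.01], [0.01, 0.0, 0.01], [0.02, 0.00, 0.02]] + [[0.0, -0.00, -0.0], [0.00, -0.0, -0.00], [0.0, -0.0, -0.00]]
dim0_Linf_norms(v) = [0.03, 0.06, 0.05]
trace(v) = 0.09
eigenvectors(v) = [[(-0.31+0j),(0.68+0j),(0.68-0j)], [0.51+0.00j,-0.32-0.37j,(-0.32+0.37j)], [-0.80+0.00j,(-0.19-0.52j),-0.19+0.52j]]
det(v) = 0.00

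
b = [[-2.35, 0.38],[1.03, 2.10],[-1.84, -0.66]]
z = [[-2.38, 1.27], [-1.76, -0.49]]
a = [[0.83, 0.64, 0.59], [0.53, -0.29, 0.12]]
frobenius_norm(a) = 1.35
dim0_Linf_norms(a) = [0.83, 0.64, 0.59]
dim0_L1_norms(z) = [4.14, 1.76]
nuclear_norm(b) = 5.31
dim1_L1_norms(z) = [3.65, 2.25]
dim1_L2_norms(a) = [1.2, 0.62]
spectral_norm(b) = 3.32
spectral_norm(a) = 1.24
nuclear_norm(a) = 1.78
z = a @ b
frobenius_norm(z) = 3.26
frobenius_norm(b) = 3.87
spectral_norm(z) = 3.06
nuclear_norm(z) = 4.17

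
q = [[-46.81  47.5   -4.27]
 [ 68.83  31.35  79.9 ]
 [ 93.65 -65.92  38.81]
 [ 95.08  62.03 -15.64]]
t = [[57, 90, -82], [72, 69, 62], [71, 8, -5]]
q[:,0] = [-46.81, 68.83, 93.65, 95.08]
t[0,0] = 57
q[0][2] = -4.27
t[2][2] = -5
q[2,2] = 38.81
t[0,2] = -82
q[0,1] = 47.5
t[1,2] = 62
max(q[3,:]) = 95.08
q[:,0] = [-46.81, 68.83, 93.65, 95.08]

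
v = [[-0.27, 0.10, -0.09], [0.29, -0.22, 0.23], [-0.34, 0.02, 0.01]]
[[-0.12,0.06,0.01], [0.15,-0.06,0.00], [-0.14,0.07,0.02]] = v @ [[0.39, -0.20, -0.05], [-0.2, 0.17, 0.14], [-0.05, 0.14, 0.20]]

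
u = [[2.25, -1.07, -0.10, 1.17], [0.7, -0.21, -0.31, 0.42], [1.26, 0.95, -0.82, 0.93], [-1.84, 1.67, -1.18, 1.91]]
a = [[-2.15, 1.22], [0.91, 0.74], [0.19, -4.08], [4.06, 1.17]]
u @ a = [[-1.08, 3.73], [-0.05, 2.45], [1.78, 6.67], [13.01, 6.04]]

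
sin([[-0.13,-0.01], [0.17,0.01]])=[[-0.13, -0.01], [0.17, 0.01]]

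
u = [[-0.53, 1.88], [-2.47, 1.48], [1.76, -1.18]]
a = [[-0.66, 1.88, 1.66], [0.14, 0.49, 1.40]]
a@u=[[-1.37,-0.42],  [1.18,-0.66]]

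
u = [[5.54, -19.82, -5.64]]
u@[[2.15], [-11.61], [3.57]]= [[221.89]]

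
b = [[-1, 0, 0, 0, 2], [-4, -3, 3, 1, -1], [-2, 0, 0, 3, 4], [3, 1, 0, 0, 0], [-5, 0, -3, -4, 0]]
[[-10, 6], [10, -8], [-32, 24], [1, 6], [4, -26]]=b @ [[0, 2], [1, 0], [4, 0], [-4, 4], [-5, 4]]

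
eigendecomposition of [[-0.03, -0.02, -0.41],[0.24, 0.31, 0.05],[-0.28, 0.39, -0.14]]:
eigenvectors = [[0.63+0.00j, -0.59+0.00j, -0.59-0.00j], [-0.23+0.00j, (0.03+0.57j), 0.03-0.57j], [(0.74+0j), 0.50+0.26j, (0.5-0.26j)]]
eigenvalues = [(-0.5+0j), (0.32+0.2j), (0.32-0.2j)]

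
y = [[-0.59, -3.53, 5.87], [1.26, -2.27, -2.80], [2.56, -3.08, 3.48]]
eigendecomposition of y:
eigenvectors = [[0.26+0.42j, (0.26-0.42j), 0.67+0.00j], [(0.8+0j), 0.80-0.00j, (-0.14+0j)], [0.30-0.12j, (0.3+0.12j), (0.73+0j)]]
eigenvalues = [(-2.91+1.08j), (-2.91-1.08j), (6.44+0j)]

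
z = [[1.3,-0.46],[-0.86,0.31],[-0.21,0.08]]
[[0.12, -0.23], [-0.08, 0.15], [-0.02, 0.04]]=z @ [[0.06, -0.1],  [-0.1, 0.22]]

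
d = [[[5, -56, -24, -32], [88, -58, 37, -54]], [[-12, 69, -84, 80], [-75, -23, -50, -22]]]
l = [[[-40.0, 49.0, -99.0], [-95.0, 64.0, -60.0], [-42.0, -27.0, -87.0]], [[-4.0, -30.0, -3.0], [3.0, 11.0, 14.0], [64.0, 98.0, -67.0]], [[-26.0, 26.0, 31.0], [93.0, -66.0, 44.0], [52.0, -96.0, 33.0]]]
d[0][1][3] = -54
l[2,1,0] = 93.0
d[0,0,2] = -24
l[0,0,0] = -40.0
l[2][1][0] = 93.0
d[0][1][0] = 88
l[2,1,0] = 93.0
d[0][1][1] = -58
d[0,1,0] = 88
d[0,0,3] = -32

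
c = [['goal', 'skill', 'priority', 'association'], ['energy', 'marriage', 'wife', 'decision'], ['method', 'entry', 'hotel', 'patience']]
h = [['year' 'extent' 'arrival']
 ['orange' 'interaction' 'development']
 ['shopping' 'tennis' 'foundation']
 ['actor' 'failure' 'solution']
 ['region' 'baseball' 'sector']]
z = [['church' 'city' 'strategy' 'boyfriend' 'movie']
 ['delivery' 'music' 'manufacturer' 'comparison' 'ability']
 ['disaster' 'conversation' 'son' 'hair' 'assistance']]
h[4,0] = 'region'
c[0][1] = 'skill'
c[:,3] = ['association', 'decision', 'patience']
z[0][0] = 'church'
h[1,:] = ['orange', 'interaction', 'development']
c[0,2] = 'priority'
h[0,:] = ['year', 'extent', 'arrival']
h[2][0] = 'shopping'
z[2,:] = ['disaster', 'conversation', 'son', 'hair', 'assistance']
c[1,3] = 'decision'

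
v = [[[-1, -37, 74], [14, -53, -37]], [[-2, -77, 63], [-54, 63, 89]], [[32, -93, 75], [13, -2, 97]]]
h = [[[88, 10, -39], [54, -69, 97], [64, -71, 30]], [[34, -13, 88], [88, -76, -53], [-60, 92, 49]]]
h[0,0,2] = -39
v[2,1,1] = -2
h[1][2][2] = 49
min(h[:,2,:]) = -71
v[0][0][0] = -1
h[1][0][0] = 34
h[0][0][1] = 10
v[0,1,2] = -37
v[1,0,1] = -77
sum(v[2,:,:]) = 122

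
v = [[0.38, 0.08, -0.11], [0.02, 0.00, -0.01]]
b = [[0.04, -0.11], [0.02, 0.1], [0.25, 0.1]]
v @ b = [[-0.01, -0.04],[-0.0, -0.0]]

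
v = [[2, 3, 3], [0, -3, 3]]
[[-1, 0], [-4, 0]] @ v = [[-2, -3, -3], [-8, -12, -12]]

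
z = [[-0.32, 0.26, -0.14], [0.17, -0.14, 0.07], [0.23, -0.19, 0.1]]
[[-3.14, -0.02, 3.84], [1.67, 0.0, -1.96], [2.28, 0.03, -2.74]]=z@[[4.03, -6.16, -6.44], [-6.24, -5.07, -2.49], [1.63, 4.82, -17.3]]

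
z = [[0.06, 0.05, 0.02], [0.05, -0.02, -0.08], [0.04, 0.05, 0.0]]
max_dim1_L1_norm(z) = 0.15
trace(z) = 0.04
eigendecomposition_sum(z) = [[(0.08+0j), (0.03-0j), -0.02+0.00j], [0.00+0.00j, -0j, (-0+0j)], [0.05+0.00j, 0.02-0.00j, (-0.01+0j)]] + [[(-0.01-0.01j), 0.01-0.01j, (0.02+0.01j)], [0.02+0.01j, (-0.01+0.02j), -0.04-0.02j], [-0.00-0.02j, (0.02-0j), 0.03j]] + [[(-0.01+0.01j), 0.01+0.01j, (0.02-0.01j)],  [0.02-0.01j, -0.01-0.02j, (-0.04+0.02j)],  [-0.00+0.02j, 0.02+0.00j, -0.03j]]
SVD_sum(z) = [[0.06, 0.03, -0.02], [0.04, 0.03, -0.01], [0.05, 0.03, -0.02]] + [[-0.00, 0.02, 0.03], [0.01, -0.05, -0.07], [-0.00, 0.01, 0.02]] + [[0.00, -0.01, 0.00], [0.0, -0.0, 0.0], [-0.01, 0.01, -0.01]]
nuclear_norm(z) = 0.21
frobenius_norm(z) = 0.14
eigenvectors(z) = [[-0.87+0.00j, -0.38-0.09j, -0.38+0.09j], [(-0.04+0j), (0.76+0j), (0.76-0j)], [(-0.5+0j), (-0.27-0.45j), -0.27+0.45j]]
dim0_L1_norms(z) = [0.15, 0.12, 0.1]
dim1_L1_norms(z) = [0.13, 0.15, 0.09]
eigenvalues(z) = [(0.07+0j), (-0.02+0.04j), (-0.02-0.04j)]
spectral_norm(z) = 0.10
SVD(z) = [[-0.66, 0.44, -0.61], [-0.51, -0.86, -0.06], [-0.55, 0.27, 0.79]] @ diag([0.10439291224694489, 0.09369805967018341, 0.014926268342905101]) @ [[-0.84, -0.48, 0.26],[-0.06, 0.56, 0.83],[-0.55, 0.67, -0.5]]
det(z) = 0.00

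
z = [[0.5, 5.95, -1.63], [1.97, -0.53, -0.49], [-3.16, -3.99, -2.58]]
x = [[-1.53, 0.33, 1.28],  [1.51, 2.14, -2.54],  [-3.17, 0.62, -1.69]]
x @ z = [[-4.16,-14.39,-0.97],[13.0,17.98,3.04],[4.98,-12.45,9.22]]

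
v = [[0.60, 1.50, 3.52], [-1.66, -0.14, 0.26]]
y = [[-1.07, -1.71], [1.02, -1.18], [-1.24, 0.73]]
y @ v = [[2.2, -1.37, -4.21],[2.57, 1.7, 3.28],[-1.96, -1.96, -4.18]]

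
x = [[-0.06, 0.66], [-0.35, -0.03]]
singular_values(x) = [0.66, 0.35]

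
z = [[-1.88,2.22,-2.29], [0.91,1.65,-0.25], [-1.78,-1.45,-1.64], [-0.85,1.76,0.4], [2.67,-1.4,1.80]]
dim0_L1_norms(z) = [8.09, 8.48, 6.38]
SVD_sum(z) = [[-2.44, 1.66, -2.08], [-0.2, 0.13, -0.17], [-1.0, 0.68, -0.85], [-0.78, 0.53, -0.66], [2.35, -1.61, 2.01]] + [[0.24, 0.57, 0.17], [0.65, 1.54, 0.47], [-0.9, -2.13, -0.65], [0.51, 1.20, 0.37], [0.09, 0.22, 0.07]] + [[0.32,-0.02,-0.39], [0.46,-0.02,-0.55], [0.11,-0.01,-0.14], [-0.58,0.03,0.7], [0.22,-0.01,-0.27]]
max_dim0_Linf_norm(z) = 2.67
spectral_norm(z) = 5.37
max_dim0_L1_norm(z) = 8.48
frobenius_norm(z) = 6.45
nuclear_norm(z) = 10.01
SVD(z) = [[-0.67, 0.19, -0.38], [-0.05, 0.52, -0.54], [-0.28, -0.72, -0.14], [-0.22, 0.41, 0.69], [0.65, 0.07, -0.27]] @ diag([5.365402352799854, 3.3254787074559755, 1.3202836660455777]) @ [[0.68, -0.46, 0.58], [0.37, 0.89, 0.27], [-0.64, 0.03, 0.77]]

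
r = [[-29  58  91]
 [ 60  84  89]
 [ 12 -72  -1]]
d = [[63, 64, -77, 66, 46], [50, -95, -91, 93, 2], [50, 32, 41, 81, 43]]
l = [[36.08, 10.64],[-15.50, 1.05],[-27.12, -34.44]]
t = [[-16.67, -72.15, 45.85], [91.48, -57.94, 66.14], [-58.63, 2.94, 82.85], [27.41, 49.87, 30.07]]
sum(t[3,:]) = 107.35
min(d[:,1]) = -95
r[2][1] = -72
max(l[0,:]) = 36.08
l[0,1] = 10.64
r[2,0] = 12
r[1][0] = 60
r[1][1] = 84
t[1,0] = 91.48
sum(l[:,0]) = -6.540000000000003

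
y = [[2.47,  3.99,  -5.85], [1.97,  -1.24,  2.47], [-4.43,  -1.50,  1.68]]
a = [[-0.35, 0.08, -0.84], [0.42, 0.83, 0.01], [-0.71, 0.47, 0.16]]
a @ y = [[3.01, -0.24, 0.83],[2.63, 0.63, -0.39],[-1.54, -3.66, 5.58]]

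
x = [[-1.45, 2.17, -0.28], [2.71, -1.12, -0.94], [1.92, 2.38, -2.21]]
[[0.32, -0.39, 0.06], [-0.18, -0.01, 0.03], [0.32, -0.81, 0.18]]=x @ [[-0.02,-0.06,0.02], [0.13,-0.21,0.04], [-0.02,0.09,-0.02]]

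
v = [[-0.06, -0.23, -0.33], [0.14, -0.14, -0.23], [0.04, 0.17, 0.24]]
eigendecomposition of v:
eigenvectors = [[-0.35-0.47j, -0.35+0.47j, (0.11+0j)], [(-0.68+0j), (-0.68-0j), (-0.82+0j)], [(0.27+0.34j), 0.27-0.34j, 0.56+0.00j]]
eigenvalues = [(0.02+0.21j), (0.02-0.21j), (-0+0j)]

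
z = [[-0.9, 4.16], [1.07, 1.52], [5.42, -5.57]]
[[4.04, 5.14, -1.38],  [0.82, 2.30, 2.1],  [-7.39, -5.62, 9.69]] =z @ [[-0.47, 0.3, 1.86],[0.87, 1.3, 0.07]]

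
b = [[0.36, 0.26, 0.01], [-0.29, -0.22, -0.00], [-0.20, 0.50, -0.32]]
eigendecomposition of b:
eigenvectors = [[-0.53, -0.34, -0.01], [0.44, 0.42, -0.02], [0.72, 0.84, 1.0]]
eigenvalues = [0.13, 0.02, -0.33]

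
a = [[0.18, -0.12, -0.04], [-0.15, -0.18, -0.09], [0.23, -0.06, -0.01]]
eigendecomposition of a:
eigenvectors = [[-0.58, 0.07, 0.28], [0.39, 0.40, 0.96], [-0.71, -0.91, -0.04]]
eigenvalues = [0.21, -0.0, -0.22]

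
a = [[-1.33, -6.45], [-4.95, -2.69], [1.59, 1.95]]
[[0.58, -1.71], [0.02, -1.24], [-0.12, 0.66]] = a @ [[0.05, 0.12], [-0.1, 0.24]]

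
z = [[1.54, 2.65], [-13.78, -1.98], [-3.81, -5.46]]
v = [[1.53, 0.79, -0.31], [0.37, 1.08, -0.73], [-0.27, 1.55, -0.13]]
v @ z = [[-7.35, 4.18], [-11.53, 2.83], [-21.28, -3.07]]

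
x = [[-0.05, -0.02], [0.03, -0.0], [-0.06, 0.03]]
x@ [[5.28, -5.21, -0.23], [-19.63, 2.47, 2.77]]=[[0.13, 0.21, -0.04], [0.16, -0.16, -0.01], [-0.91, 0.39, 0.10]]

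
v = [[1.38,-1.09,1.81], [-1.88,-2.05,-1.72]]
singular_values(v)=[3.55, 2.11]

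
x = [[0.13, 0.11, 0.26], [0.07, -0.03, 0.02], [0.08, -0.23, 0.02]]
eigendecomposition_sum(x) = [[-0.05, 0.14, 0.06], [0.02, -0.06, -0.02], [0.05, -0.14, -0.05]] + [[0.33, -0.43, 0.52],  [0.12, -0.15, 0.19],  [-0.0, 0.01, -0.01]] + [[-0.15, 0.4, -0.32],[-0.07, 0.18, -0.14],[0.04, -0.10, 0.08]]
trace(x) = 0.12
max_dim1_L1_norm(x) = 0.5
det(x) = -0.00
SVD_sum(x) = [[0.11, 0.15, 0.24],[0.01, 0.01, 0.02],[-0.02, -0.03, -0.05]] + [[0.02, -0.04, 0.01], [0.03, -0.05, 0.02], [0.11, -0.20, 0.07]] + [[-0.0, -0.00, 0.0], [0.03, 0.01, -0.02], [-0.01, -0.00, 0.00]]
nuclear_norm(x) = 0.60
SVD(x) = [[-0.97, -0.18, 0.14],[-0.09, -0.26, -0.96],[0.21, -0.95, 0.24]] @ diag([0.31567164970947253, 0.24770907779653675, 0.03862152698805925]) @ [[-0.37, -0.48, -0.79], [-0.47, 0.83, -0.29], [-0.80, -0.27, 0.53]]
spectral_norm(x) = 0.32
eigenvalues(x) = [-0.16, 0.17, 0.11]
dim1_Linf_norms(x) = [0.26, 0.07, 0.23]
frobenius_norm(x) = 0.40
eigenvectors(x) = [[0.70, -0.94, -0.89], [-0.27, -0.34, -0.40], [-0.66, 0.01, 0.22]]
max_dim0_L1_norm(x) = 0.37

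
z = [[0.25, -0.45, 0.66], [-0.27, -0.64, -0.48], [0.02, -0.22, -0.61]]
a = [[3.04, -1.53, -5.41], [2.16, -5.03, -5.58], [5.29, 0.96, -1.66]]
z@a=[[3.28,2.51,0.06],[-4.74,3.17,5.83],[-3.64,0.49,2.13]]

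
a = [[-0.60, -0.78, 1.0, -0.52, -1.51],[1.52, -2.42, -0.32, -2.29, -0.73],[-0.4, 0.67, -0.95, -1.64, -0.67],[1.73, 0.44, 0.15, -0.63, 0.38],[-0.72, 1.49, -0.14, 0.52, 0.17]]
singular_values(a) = [4.27, 2.38, 2.18, 1.2, 0.0]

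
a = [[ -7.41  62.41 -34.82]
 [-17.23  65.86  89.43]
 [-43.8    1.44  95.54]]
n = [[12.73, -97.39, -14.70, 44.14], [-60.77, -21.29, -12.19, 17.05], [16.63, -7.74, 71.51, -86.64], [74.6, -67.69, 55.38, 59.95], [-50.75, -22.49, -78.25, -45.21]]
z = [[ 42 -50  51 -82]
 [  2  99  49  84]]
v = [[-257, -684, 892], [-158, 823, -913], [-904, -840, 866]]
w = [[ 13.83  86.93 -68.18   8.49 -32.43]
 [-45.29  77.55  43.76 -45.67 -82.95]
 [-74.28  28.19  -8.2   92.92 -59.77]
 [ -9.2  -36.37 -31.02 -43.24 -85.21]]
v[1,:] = [-158, 823, -913]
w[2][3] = 92.92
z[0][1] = -50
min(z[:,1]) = -50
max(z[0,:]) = 51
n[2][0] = 16.63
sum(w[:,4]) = -260.36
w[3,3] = -43.24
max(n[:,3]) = 59.95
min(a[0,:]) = -34.82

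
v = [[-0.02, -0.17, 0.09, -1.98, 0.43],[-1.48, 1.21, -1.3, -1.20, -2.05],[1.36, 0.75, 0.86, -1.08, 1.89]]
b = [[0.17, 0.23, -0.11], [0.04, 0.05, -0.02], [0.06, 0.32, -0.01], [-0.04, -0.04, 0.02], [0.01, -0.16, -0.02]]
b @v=[[-0.49, 0.17, -0.38, -0.49, -0.61], [-0.10, 0.04, -0.08, -0.12, -0.12], [-0.49, 0.37, -0.42, -0.49, -0.65], [0.09, -0.03, 0.07, 0.11, 0.1], [0.21, -0.21, 0.19, 0.19, 0.29]]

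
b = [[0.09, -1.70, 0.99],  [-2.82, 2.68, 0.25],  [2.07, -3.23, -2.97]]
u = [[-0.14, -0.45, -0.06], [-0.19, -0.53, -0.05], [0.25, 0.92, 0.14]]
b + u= [[-0.05, -2.15, 0.93], [-3.01, 2.15, 0.2], [2.32, -2.31, -2.83]]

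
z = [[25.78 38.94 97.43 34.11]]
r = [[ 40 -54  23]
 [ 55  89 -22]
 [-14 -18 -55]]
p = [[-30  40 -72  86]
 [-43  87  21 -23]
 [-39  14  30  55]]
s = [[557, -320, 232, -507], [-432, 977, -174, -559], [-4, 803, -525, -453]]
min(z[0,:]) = 25.78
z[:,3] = [34.11]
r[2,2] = -55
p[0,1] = 40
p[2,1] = 14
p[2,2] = 30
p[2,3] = 55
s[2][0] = -4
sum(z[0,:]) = 196.26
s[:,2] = [232, -174, -525]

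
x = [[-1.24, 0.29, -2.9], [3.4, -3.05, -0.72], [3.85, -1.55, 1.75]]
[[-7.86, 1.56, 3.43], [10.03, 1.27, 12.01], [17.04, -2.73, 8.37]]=x @ [[4.78, -1.48, 3.76], [1.84, -2.04, 0.89], [0.85, -0.11, -2.70]]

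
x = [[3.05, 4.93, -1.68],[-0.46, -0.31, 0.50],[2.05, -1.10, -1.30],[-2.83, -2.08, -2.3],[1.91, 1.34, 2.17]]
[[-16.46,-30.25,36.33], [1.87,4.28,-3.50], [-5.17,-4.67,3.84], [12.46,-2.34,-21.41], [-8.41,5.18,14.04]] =x @ [[-3.32, -0.84, 4.27], [-1.33, -3.76, 4.67], [-0.13, 5.45, -0.17]]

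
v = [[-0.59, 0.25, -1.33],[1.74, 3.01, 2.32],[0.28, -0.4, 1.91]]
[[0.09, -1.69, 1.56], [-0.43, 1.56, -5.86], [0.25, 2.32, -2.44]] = v @ [[-0.67,  0.22,  0.43],[0.06,  -0.45,  -1.00],[0.24,  1.09,  -1.55]]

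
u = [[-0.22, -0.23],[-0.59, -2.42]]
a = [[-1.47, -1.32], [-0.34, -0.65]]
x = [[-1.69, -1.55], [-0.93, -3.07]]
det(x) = 3.75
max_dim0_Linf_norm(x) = 3.07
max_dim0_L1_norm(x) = 4.62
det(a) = 0.51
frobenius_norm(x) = 3.94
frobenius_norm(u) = 2.51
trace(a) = -2.12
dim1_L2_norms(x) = [2.29, 3.21]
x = a + u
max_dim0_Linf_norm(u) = 2.42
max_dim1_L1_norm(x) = 4.0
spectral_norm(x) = 3.82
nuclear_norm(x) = 4.80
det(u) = 0.40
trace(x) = -4.76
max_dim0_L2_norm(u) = 2.43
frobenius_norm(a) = 2.11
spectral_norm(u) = 2.51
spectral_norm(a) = 2.09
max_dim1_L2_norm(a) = 1.98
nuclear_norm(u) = 2.66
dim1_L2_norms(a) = [1.98, 0.73]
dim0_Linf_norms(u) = [0.59, 2.42]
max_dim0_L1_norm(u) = 2.65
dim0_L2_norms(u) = [0.63, 2.43]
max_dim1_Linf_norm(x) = 3.07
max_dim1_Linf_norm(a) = 1.47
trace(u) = -2.64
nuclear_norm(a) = 2.34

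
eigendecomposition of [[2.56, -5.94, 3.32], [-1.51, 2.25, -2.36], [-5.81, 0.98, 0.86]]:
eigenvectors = [[-0.32-0.50j, -0.32+0.50j, -0.36+0.00j], [(0.09+0.31j), (0.09-0.31j), -0.62+0.00j], [0.74+0.00j, (0.74-0j), -0.70+0.00j]]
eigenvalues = [(3.47+4.39j), (3.47-4.39j), (-1.27+0j)]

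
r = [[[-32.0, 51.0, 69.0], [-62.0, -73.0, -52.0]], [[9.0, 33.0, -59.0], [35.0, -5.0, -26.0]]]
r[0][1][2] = -52.0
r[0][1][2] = -52.0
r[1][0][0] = 9.0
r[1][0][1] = 33.0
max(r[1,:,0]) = 35.0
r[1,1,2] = -26.0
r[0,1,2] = -52.0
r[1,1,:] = [35.0, -5.0, -26.0]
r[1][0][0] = 9.0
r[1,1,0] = 35.0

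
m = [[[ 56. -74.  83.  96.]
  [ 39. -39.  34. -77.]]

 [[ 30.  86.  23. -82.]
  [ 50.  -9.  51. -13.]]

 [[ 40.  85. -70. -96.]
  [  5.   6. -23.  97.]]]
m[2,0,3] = -96.0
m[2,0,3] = -96.0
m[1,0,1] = 86.0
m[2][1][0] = 5.0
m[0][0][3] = 96.0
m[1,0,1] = 86.0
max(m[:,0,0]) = 56.0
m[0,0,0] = 56.0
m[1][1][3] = -13.0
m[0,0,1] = -74.0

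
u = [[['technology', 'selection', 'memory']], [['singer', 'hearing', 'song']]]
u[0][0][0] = 'technology'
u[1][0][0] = 'singer'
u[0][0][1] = 'selection'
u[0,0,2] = 'memory'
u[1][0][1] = 'hearing'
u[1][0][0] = 'singer'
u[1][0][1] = 'hearing'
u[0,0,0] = 'technology'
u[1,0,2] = 'song'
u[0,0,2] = 'memory'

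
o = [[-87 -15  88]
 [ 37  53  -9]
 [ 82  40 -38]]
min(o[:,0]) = -87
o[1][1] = 53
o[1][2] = -9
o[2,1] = 40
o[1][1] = 53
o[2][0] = 82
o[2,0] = 82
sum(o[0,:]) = -14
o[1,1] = 53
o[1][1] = 53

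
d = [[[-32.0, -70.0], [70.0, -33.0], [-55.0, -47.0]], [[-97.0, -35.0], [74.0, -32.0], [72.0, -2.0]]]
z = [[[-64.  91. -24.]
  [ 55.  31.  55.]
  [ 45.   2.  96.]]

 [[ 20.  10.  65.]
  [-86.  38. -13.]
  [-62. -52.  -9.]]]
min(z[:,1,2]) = -13.0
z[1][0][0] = 20.0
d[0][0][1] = -70.0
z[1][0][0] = 20.0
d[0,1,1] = -33.0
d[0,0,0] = -32.0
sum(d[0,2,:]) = -102.0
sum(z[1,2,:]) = -123.0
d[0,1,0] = 70.0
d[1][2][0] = 72.0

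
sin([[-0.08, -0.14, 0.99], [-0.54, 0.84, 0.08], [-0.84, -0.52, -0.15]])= [[-0.19, -0.09, 1.12], [-0.55, 0.69, 0.14], [-0.98, -0.55, -0.25]]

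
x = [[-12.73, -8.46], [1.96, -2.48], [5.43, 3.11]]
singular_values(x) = [16.51, 3.17]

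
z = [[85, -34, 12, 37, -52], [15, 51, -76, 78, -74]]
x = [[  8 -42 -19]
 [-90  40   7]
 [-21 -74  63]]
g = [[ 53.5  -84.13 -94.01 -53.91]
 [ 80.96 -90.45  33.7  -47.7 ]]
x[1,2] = 7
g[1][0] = 80.96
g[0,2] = -94.01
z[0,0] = 85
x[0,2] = -19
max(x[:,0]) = 8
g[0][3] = -53.91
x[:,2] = [-19, 7, 63]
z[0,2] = 12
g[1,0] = 80.96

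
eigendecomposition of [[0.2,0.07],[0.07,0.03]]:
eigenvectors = [[0.94, -0.34], [0.34, 0.94]]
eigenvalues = [0.23, 0.0]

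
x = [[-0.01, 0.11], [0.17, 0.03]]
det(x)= -0.019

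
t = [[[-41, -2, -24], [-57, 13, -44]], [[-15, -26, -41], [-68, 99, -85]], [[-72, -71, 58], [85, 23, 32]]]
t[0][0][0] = -41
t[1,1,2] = -85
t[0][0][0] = -41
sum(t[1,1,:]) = -54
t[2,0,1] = -71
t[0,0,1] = -2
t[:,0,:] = [[-41, -2, -24], [-15, -26, -41], [-72, -71, 58]]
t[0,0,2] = -24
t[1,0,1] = -26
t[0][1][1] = 13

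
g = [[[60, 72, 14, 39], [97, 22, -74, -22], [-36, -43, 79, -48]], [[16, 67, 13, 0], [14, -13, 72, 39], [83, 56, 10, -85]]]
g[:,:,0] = [[60, 97, -36], [16, 14, 83]]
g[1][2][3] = -85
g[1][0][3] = 0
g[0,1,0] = 97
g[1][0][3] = 0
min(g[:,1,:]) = -74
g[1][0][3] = 0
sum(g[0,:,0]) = 121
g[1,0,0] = 16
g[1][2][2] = 10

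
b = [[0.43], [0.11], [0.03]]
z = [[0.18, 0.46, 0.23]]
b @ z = [[0.08, 0.20, 0.10],[0.02, 0.05, 0.03],[0.01, 0.01, 0.01]]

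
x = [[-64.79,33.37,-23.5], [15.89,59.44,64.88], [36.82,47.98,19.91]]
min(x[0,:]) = -64.79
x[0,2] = -23.5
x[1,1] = 59.44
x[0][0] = -64.79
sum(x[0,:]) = -54.92000000000001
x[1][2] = 64.88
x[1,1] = 59.44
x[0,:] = [-64.79, 33.37, -23.5]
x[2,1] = 47.98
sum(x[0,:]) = -54.92000000000001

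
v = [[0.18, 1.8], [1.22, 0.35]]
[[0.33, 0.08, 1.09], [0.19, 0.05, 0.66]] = v @ [[0.11, 0.03, 0.38],[0.17, 0.04, 0.57]]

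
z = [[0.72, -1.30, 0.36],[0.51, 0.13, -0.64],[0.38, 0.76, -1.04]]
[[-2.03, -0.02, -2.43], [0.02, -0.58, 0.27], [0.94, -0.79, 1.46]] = z @ [[-0.27, -0.80, -0.68], [1.42, -0.37, 1.3], [0.04, 0.20, -0.7]]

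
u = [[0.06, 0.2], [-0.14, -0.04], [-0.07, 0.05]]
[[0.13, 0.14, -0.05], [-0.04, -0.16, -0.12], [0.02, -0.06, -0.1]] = u @ [[0.13, 1.07, 1.03], [0.62, 0.37, -0.56]]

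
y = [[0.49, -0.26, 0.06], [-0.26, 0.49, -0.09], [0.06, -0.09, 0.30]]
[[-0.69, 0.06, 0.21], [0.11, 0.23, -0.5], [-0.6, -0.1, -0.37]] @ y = [[-0.34, 0.19, 0.02],[-0.04, 0.13, -0.16],[-0.29, 0.14, -0.14]]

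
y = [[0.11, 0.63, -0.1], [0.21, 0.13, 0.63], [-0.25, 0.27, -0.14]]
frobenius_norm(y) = 1.02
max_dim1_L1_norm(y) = 0.97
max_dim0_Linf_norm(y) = 0.63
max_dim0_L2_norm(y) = 0.7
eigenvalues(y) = [(-0.67+0j), (0.38+0.13j), (0.38-0.13j)]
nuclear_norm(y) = 1.63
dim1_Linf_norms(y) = [0.63, 0.63, 0.27]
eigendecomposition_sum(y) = [[-0.15+0.00j, (0.21+0j), (-0.28+0j)], [(0.16-0j), -0.23-0.00j, 0.30-0.00j], [-0.15+0.00j, (0.22+0j), -0.29+0.00j]] + [[(0.13+0.11j), 0.21-0.40j, 0.09-0.52j],[(0.03+0.07j), 0.18-0.11j, 0.16-0.19j],[(-0.05-0j), 0.03+0.13j, (0.07+0.13j)]] + [[(0.13-0.11j), (0.21+0.4j), (0.09+0.52j)], [(0.03-0.07j), 0.18+0.11j, 0.16+0.19j], [(-0.05+0j), (0.03-0.13j), (0.07-0.13j)]]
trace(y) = 0.10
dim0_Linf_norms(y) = [0.25, 0.63, 0.63]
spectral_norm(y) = 0.70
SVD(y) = [[0.63, 0.67, -0.40], [-0.62, 0.74, 0.27], [0.48, 0.08, 0.88]] @ diag([0.7049607897133907, 0.6959559505949948, 0.2248901949798834]) @ [[-0.26, 0.63, -0.73],[0.3, 0.77, 0.56],[-0.92, 0.08, 0.39]]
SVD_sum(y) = [[-0.11, 0.28, -0.32], [0.11, -0.27, 0.32], [-0.09, 0.21, -0.25]] + [[0.14,0.36,0.26],[0.15,0.40,0.29],[0.02,0.04,0.03]] + [[0.08, -0.01, -0.03],  [-0.06, 0.0, 0.02],  [-0.18, 0.02, 0.08]]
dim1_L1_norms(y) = [0.84, 0.97, 0.66]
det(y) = -0.11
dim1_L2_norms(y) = [0.65, 0.68, 0.39]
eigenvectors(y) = [[(0.56+0j), (-0.88+0j), (-0.88-0j)], [-0.60+0.00j, -0.35-0.21j, (-0.35+0.21j)], [0.57+0.00j, 0.20-0.16j, 0.20+0.16j]]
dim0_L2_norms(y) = [0.34, 0.7, 0.65]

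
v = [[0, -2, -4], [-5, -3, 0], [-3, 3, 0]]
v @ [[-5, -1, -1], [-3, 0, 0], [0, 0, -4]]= [[6, 0, 16], [34, 5, 5], [6, 3, 3]]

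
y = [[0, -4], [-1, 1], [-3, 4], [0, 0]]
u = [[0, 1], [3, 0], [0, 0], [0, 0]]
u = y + [[0, 5], [4, -1], [3, -4], [0, 0]]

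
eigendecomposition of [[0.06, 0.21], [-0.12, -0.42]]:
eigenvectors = [[0.96, -0.45], [-0.27, 0.89]]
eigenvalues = [0.0, -0.36]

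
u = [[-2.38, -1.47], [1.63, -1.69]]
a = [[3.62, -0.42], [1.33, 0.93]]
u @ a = [[-10.57, -0.37], [3.65, -2.26]]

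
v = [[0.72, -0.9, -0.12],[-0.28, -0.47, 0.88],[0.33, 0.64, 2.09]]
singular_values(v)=[2.33, 1.18, 0.69]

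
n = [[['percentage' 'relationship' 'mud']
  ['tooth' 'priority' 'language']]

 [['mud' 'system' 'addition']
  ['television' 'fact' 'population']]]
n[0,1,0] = 'tooth'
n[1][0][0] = 'mud'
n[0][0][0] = 'percentage'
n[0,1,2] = 'language'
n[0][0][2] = 'mud'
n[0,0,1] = 'relationship'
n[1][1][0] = 'television'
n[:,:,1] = [['relationship', 'priority'], ['system', 'fact']]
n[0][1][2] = 'language'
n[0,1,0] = 'tooth'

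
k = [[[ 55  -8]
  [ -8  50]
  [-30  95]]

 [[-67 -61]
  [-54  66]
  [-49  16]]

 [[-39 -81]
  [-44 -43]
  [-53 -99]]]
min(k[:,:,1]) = -99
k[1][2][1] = 16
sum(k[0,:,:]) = 154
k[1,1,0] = -54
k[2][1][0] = -44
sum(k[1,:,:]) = -149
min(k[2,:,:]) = -99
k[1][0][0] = -67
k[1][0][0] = -67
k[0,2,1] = 95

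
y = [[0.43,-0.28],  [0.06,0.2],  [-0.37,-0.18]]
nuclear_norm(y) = 0.95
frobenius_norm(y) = 0.69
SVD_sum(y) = [[0.47, -0.11], [0.01, -0.00], [-0.31, 0.07]] + [[-0.04, -0.17], [0.05, 0.2], [-0.06, -0.25]]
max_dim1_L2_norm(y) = 0.51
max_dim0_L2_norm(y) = 0.57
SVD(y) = [[-0.83, 0.47], [-0.02, -0.55], [0.55, 0.68]] @ diag([0.5786978200687835, 0.3759106716330863]) @ [[-0.98, 0.22], [-0.22, -0.98]]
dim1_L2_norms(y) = [0.51, 0.21, 0.41]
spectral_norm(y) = 0.58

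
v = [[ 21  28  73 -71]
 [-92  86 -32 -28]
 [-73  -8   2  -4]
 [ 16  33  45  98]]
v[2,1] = -8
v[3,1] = 33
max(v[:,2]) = 73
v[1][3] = -28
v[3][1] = 33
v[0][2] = 73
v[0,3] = -71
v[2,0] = -73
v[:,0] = [21, -92, -73, 16]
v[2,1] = -8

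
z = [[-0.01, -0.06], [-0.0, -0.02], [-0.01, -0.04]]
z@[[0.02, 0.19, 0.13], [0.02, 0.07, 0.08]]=[[-0.0, -0.01, -0.01], [-0.00, -0.00, -0.0], [-0.00, -0.0, -0.00]]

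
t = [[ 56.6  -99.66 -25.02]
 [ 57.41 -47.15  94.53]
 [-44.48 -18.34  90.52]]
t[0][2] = -25.02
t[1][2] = 94.53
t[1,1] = -47.15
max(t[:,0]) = 57.41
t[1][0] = 57.41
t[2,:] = [-44.48, -18.34, 90.52]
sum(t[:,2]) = 160.03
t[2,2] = 90.52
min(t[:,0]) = -44.48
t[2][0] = -44.48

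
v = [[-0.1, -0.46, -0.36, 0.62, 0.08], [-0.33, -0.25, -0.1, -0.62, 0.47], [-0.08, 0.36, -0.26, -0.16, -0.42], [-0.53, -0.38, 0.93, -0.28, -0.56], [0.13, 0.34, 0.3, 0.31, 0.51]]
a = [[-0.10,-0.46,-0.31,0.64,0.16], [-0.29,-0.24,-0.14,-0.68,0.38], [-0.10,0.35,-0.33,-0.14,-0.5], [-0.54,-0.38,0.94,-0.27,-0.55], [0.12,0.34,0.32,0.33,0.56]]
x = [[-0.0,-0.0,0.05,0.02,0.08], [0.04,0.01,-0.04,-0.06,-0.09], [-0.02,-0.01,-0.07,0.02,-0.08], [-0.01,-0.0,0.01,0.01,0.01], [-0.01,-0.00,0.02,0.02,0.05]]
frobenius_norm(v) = 2.05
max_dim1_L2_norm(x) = 0.12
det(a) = 0.26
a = v + x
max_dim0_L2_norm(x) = 0.15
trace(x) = 0.00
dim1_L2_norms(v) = [0.86, 0.89, 0.64, 1.3, 0.76]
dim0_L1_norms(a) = [1.15, 1.77, 2.04, 2.06, 2.15]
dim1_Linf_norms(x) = [0.08, 0.09, 0.08, 0.01, 0.05]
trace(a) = -0.38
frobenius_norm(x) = 0.20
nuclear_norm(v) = 4.22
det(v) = 0.22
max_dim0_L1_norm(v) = 2.04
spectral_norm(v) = 1.36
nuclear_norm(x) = 0.28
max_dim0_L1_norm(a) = 2.15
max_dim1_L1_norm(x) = 0.24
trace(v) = -0.38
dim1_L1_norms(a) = [1.67, 1.73, 1.42, 2.68, 1.67]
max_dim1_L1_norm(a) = 2.68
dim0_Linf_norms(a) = [0.54, 0.46, 0.94, 0.68, 0.56]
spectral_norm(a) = 1.38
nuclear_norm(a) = 4.32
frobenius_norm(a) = 2.09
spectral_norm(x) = 0.19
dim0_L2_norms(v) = [0.65, 0.81, 1.08, 0.98, 0.99]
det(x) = -0.00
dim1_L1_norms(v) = [1.62, 1.77, 1.28, 2.68, 1.59]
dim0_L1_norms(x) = [0.08, 0.02, 0.19, 0.13, 0.31]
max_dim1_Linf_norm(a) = 0.94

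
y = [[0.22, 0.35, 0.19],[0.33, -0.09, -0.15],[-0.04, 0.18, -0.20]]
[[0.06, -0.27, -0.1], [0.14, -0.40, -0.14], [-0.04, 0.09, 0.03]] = y @ [[0.41,-1.25,-0.43],  [-0.11,0.08,0.02],  [0.02,-0.14,-0.05]]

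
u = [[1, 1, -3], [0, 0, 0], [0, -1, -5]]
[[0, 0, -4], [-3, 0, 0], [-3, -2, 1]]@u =[[0, 4, 20], [-3, -3, 9], [-3, -4, 4]]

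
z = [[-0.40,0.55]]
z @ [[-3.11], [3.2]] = [[3.00]]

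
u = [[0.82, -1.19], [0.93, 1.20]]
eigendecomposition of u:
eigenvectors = [[0.75+0.00j, (0.75-0j)], [-0.12-0.65j, -0.12+0.65j]]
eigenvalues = [(1.01+1.03j), (1.01-1.03j)]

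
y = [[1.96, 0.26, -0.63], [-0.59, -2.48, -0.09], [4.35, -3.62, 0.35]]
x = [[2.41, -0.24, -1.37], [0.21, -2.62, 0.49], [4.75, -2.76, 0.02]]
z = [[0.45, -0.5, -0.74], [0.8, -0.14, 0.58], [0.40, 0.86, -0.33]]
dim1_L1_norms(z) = [1.69, 1.52, 1.59]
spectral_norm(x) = 6.12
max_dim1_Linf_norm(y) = 4.35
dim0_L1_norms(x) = [7.37, 5.62, 1.88]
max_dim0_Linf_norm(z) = 0.86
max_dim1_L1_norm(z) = 1.69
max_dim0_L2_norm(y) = 4.81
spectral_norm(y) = 5.93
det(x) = -13.68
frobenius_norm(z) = 1.73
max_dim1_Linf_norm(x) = 4.75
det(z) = -1.00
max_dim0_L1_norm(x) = 7.37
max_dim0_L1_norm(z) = 1.65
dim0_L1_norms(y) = [6.9, 6.36, 1.07]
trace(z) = -0.02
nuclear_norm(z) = 3.00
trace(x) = -0.19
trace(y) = -0.17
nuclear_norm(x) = 9.60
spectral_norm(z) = 1.01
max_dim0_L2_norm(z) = 1.0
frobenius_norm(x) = 6.71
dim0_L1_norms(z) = [1.65, 1.5, 1.65]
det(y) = -10.53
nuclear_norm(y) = 9.30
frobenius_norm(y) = 6.55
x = z + y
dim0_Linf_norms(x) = [4.75, 2.76, 1.37]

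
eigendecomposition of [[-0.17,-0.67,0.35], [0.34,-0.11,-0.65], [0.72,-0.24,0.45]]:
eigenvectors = [[(0.06+0.59j), 0.06-0.59j, 0.46+0.00j],[(0.68+0j), 0.68-0.00j, (-0.35+0j)],[(0.33-0.28j), 0.33+0.28j, (0.82+0j)]]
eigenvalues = [(-0.39+0.56j), (-0.39-0.56j), (0.96+0j)]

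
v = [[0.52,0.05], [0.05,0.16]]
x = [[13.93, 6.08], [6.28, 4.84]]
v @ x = [[7.56, 3.4], [1.70, 1.08]]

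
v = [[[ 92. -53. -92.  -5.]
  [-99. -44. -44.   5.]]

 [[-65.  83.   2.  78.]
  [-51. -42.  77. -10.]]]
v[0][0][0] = 92.0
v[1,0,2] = 2.0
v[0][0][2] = -92.0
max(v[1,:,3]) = 78.0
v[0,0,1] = -53.0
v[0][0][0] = 92.0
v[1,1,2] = 77.0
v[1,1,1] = -42.0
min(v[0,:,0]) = -99.0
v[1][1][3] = -10.0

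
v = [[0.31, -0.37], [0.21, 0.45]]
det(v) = 0.217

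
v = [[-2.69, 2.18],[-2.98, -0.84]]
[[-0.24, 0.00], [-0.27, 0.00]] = v@ [[0.09, -0.0], [-0.00, 0.0]]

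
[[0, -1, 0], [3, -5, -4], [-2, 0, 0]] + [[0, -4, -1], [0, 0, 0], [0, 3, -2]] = [[0, -5, -1], [3, -5, -4], [-2, 3, -2]]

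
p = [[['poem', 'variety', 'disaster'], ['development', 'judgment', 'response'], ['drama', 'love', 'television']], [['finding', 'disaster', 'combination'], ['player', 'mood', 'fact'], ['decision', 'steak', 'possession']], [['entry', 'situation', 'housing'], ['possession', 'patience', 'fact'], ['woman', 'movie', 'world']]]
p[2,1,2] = 'fact'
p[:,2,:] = [['drama', 'love', 'television'], ['decision', 'steak', 'possession'], ['woman', 'movie', 'world']]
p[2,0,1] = 'situation'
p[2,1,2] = 'fact'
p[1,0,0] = 'finding'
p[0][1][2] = 'response'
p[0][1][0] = 'development'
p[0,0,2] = 'disaster'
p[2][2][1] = 'movie'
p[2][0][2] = 'housing'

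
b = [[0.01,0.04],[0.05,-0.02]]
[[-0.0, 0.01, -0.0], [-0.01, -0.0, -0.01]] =b@ [[-0.15, 0.02, -0.23], [-0.03, 0.17, -0.05]]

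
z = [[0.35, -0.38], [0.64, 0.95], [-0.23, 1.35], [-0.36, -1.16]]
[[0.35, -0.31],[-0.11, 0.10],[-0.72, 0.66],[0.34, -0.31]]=z@[[0.50, -0.45], [-0.45, 0.41]]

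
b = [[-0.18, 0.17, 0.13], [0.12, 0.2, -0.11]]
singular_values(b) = [0.28, 0.26]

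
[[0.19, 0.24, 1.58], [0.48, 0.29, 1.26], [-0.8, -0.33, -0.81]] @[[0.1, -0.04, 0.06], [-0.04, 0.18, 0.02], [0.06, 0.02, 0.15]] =[[0.10, 0.07, 0.25], [0.11, 0.06, 0.22], [-0.12, -0.04, -0.18]]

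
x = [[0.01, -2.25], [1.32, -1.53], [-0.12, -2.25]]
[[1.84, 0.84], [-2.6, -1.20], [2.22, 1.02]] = x @ [[-2.93, -1.35], [-0.83, -0.38]]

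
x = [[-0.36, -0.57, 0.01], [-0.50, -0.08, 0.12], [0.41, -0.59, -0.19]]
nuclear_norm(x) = 1.60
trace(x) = -0.63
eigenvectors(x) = [[0.81, 0.32, 0.26], [0.58, -0.26, -0.15], [0.02, 0.91, 0.95]]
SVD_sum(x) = [[0.07, -0.49, -0.09],[-0.00, 0.02, 0.00],[0.10, -0.65, -0.12]] + [[-0.43, -0.08, 0.1],[-0.50, -0.10, 0.12],[0.31, 0.06, -0.07]] + [[-0.0, 0.00, -0.0], [0.0, -0.0, 0.0], [0.0, -0.00, 0.00]]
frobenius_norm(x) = 1.13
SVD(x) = [[0.60, 0.59, -0.54], [-0.02, 0.68, 0.73], [0.8, -0.43, 0.42]] @ diag([0.8346389683405001, 0.762280562868122, 0.002477095267565085]) @ [[0.15, -0.97, -0.18], [-0.96, -0.19, 0.22], [0.25, -0.14, 0.96]]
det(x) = -0.00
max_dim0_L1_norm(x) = 1.27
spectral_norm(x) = 0.83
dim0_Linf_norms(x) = [0.5, 0.59, 0.19]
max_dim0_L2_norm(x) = 0.82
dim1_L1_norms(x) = [0.94, 0.7, 1.19]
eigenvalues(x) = [-0.77, 0.12, 0.02]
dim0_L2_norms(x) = [0.74, 0.82, 0.22]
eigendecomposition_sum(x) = [[-0.52, -0.36, 0.08], [-0.37, -0.26, 0.06], [-0.01, -0.01, 0.00]] + [[0.17, -0.24, -0.09], [-0.14, 0.19, 0.07], [0.49, -0.67, -0.24]] + [[-0.02, 0.02, 0.01], [0.01, -0.01, -0.01], [-0.07, 0.09, 0.05]]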